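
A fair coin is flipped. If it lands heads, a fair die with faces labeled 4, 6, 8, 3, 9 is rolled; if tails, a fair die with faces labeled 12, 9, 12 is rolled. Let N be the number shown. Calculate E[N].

E[N | heads] = (4+6+8+3+9)/5 = 6.
E[N | tails] = (12+9+12)/3 = 11.
E[N] = (1/2)·(6) + (1/2)·(11) = 17/2.

17/2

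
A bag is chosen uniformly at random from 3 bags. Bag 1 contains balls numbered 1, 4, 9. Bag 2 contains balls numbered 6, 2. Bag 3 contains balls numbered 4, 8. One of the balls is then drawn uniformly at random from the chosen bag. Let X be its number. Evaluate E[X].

44/9

E[X | bag 1] = (1+4+9)/3 = 14/3.
E[X | bag 2] = (6+2)/2 = 4.
E[X | bag 3] = (4+8)/2 = 6.
By the law of total expectation,
E[X] = (1/3)·(14/3) + (1/3)·(4) + (1/3)·(6) = 44/9.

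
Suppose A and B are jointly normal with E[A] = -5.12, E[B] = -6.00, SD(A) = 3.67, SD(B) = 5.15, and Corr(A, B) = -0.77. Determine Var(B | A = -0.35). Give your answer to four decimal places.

For a bivariate normal, Var(B | A=x) = σ_B²(1 − ρ²).
Var(B | A=-0.35) = (5.15)²·(1 − (-0.77)²) = 26.5225·0.4071 = 10.7973.

10.7973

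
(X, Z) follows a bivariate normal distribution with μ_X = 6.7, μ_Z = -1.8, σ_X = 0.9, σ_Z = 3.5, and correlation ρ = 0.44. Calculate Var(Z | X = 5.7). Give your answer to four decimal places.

Var(Z | X=x) = (1 − ρ²)·σ_Z².
Var(Z | X=5.7) = (3.5)²·(1 − (0.44)²) = 12.25·0.8064 = 9.8784.

9.8784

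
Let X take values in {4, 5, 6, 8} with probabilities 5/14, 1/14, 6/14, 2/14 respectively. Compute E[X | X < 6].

25/6

P(X < 6) = 3/7.
Σ over the event: 4·5/14 + 5·1/14 = 25/14.
E[X | X < 6] = (25/14) / (3/7) = 25/6.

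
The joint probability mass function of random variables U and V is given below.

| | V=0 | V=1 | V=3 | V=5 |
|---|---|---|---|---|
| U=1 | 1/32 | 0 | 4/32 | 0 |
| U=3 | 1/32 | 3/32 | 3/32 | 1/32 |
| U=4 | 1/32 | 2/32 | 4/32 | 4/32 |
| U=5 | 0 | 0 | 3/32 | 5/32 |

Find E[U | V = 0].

8/3

P(V = 0) = 3/32.
Summing U·P(U=x,V=y) over the conditioning event gives 1/4.
E[U | V = 0] = (1/4) / (3/32) = 8/3.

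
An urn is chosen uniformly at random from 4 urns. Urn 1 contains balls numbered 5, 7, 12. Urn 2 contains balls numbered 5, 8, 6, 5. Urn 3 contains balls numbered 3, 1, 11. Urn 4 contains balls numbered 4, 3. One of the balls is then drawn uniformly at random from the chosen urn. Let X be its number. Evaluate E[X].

E[X | urn 1] = (5+7+12)/3 = 8.
E[X | urn 2] = (5+8+6+5)/4 = 6.
E[X | urn 3] = (3+1+11)/3 = 5.
E[X | urn 4] = (4+3)/2 = 7/2.
By the law of total expectation,
E[X] = (1/4)·(8) + (1/4)·(6) + (1/4)·(5) + (1/4)·(7/2) = 45/8.

45/8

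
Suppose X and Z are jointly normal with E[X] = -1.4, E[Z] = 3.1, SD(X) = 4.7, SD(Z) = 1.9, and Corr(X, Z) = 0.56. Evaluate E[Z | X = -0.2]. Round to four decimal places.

The regression of Z on X has slope ρ·σ_Z/σ_X and passes through (μ_X, μ_Z).
E[Z | X=-0.2] = 3.1 + (0.56)·(1.9/4.7)·(-0.2 − (-1.4)) = 3.1 + (0.22638)·(1.2) = 3.3717.

3.3717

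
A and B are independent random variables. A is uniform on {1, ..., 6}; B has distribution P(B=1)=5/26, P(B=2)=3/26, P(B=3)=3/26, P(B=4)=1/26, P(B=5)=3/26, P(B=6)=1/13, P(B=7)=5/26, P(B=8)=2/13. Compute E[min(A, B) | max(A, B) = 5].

23/9

P(max(A, B) = 5) = 9/52.
Summing min(A,B)·P(x,y) over outcomes with max(A, B) = 5 gives 23/52.
E[min(A, B) | max(A, B) = 5] = (23/52) / (9/52) = 23/9.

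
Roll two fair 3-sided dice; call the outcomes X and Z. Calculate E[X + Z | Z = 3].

Outcomes with Z = 3: (1,3), (2,3), (3,3), each with probability 1/9.
E[X + Z | Z = 3] = (4 + 5 + 6) / 3 = 5.

5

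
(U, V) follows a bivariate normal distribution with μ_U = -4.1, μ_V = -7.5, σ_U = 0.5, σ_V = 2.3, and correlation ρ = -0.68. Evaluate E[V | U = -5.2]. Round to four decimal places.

The regression of V on U has slope ρ·σ_V/σ_U and passes through (μ_U, μ_V).
E[V | U=-5.2] = -7.5 + (-0.68)·(2.3/0.5)·(-5.2 − (-4.1)) = -7.5 + (-3.128)·(-1.1) = -4.0592.

-4.0592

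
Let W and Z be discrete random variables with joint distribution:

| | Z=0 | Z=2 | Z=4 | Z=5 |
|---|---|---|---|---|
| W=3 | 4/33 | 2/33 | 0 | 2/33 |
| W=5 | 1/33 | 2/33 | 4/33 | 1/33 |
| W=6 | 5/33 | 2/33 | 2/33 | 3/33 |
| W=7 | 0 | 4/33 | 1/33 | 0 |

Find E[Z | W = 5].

25/8

P(W = 5) = 8/33.
Σ Z·P over the event = 0·(1/33) + 2·(2/33) + 4·(4/33) + 5·(1/33) = 25/33.
E[Z | W = 5] = (25/33) / (8/33) = 25/8.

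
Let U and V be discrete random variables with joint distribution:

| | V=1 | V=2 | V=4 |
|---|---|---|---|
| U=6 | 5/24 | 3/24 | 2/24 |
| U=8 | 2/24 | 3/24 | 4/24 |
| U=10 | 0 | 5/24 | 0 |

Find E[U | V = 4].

P(V = 4) = 1/4.
Summing U·P(U=x,V=y) over the conditioning event gives 11/6.
E[U | V = 4] = (11/6) / (1/4) = 22/3.

22/3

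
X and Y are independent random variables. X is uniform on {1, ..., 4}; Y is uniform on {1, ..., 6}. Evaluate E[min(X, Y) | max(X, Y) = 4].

16/7

Outcomes with max(X, Y) = 4: (1,4), (2,4), (3,4), (4,1), (4,2), (4,3), (4,4), each with probability 1/24.
E[min(X, Y) | max(X, Y) = 4] = (1 + 2 + 3 + 1 + 2 + 3 + 4) / 7 = 16/7.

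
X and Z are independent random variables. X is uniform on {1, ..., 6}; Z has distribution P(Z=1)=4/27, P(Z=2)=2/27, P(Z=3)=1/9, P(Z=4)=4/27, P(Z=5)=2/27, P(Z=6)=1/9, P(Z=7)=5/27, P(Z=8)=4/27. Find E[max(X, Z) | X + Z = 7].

5

P(X + Z = 7) = 1/9.
Summing max(X,Z)·P(x,y) over outcomes with X + Z = 7 gives 5/9.
E[max(X, Z) | X + Z = 7] = (5/9) / (1/9) = 5.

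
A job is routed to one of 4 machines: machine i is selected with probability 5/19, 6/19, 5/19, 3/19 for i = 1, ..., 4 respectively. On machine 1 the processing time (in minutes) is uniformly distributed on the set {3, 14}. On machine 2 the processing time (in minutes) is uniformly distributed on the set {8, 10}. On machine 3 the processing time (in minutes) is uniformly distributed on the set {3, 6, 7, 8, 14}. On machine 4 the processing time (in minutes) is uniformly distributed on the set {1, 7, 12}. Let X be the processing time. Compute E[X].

E[X | machine 1] = (3+14)/2 = 17/2.
E[X | machine 2] = (8+10)/2 = 9.
E[X | machine 3] = (3+6+7+8+14)/5 = 38/5.
E[X | machine 4] = (1+7+12)/3 = 20/3.
By the law of total expectation,
E[X] = (5/19)·(17/2) + (6/19)·(9) + (5/19)·(38/5) + (3/19)·(20/3) = 309/38.

309/38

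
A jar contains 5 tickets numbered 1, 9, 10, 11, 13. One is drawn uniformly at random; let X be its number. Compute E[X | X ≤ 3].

P(X ≤ 3) = 1/5.
Σ over the event: 1·1/5 = 1/5.
E[X | X ≤ 3] = (1/5) / (1/5) = 1.

1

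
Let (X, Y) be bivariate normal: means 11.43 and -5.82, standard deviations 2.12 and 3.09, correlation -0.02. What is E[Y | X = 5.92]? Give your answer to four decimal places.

-5.6594

The regression of Y on X has slope ρ·σ_Y/σ_X and passes through (μ_X, μ_Y).
E[Y | X=5.92] = -5.82 + (-0.02)·(3.09/2.12)·(5.92 − (11.43)) = -5.82 + (-0.029151)·(-5.51) = -5.6594.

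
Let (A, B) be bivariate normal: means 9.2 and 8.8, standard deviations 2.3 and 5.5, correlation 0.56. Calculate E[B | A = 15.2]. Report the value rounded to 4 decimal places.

For a bivariate normal, E[B | A=x] = μ_B + ρ·(σ_B/σ_A)·(x − μ_A).
E[B | A=15.2] = 8.8 + (0.56)·(5.5/2.3)·(15.2 − (9.2)) = 8.8 + (1.33913)·(6) = 16.8348.

16.8348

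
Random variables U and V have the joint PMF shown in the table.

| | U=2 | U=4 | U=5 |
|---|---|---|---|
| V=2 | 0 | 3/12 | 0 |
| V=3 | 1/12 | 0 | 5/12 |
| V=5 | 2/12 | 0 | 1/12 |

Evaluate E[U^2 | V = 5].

P(V = 5) = 1/4.
Σ U^2·P over the event = 4·(2/12) + 25·(1/12) = 11/4.
E[U^2 | V = 5] = (11/4) / (1/4) = 11.

11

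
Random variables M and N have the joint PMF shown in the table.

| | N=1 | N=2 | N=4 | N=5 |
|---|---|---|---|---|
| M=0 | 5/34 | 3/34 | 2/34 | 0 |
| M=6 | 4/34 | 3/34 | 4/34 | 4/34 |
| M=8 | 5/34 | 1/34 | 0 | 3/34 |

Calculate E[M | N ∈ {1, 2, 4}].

38/9

P(N ∈ {1, 2, 4}) = 27/34.
Summing M·P(M=x,N=y) over the conditioning event gives 57/17.
E[M | N ∈ {1, 2, 4}] = (57/17) / (27/34) = 38/9.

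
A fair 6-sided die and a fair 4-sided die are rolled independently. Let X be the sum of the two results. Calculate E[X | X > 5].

52/7

P(X > 5) = 7/12.
Σ over the event: 6·1/6 + 7·1/6 + 8·1/8 + 9·1/12 + 10·1/24 = 13/3.
E[X | X > 5] = (13/3) / (7/12) = 52/7.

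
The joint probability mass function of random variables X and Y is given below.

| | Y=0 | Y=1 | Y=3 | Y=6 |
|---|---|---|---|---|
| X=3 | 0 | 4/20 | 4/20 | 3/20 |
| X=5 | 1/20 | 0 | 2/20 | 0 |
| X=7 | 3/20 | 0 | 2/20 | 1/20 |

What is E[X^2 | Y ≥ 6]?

P(Y ≥ 6) = 1/5.
Σ X^2·P over the event = 9·(3/20) + 49·(1/20) = 19/5.
E[X^2 | Y ≥ 6] = (19/5) / (1/5) = 19.

19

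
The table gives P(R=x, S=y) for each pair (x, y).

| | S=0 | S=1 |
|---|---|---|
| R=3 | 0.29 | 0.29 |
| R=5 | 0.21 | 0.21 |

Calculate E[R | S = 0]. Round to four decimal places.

3.8400

P(S = 0) = 0.50.
Σ R·P over the event = 3·(0.29) + 5·(0.21) = 1.92.
E[R | S = 0] = (1.92) / (0.50) = 3.8400.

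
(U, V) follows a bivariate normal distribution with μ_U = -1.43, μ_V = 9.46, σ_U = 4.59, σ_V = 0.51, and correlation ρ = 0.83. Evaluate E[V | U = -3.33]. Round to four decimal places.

The regression of V on U has slope ρ·σ_V/σ_U and passes through (μ_U, μ_V).
E[V | U=-3.33] = 9.46 + (0.83)·(0.51/4.59)·(-3.33 − (-1.43)) = 9.46 + (0.092222)·(-1.9) = 9.2848.

9.2848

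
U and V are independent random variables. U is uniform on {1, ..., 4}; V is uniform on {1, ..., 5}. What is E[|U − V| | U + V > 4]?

P(U + V > 4) = 7/10.
Summing |U−V|·P(x,y) over outcomes with U + V > 4 gives 6/5.
E[|U − V| | U + V > 4] = (6/5) / (7/10) = 12/7.

12/7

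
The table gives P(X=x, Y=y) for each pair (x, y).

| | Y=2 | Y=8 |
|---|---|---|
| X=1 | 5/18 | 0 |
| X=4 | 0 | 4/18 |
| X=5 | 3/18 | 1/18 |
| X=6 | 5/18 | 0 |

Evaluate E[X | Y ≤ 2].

50/13

P(Y ≤ 2) = 13/18.
Σ X·P over the event = 1·(5/18) + 5·(3/18) + 6·(5/18) = 25/9.
E[X | Y ≤ 2] = (25/9) / (13/18) = 50/13.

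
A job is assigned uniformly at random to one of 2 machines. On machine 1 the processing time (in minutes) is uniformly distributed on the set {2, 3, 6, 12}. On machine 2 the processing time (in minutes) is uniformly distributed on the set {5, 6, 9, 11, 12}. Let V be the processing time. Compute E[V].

287/40

E[V | machine 1] = (2+3+6+12)/4 = 23/4.
E[V | machine 2] = (5+6+9+11+12)/5 = 43/5.
E[V] = (1/2)·(23/4) + (1/2)·(43/5) = 287/40.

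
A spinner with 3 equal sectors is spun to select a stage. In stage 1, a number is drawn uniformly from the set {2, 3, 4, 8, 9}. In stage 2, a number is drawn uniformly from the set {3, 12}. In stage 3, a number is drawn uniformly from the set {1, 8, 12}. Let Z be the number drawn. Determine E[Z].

197/30

E[Z | stage 1] = (2+3+4+8+9)/5 = 26/5.
E[Z | stage 2] = (3+12)/2 = 15/2.
E[Z | stage 3] = (1+8+12)/3 = 7.
By the law of total expectation,
E[Z] = (1/3)·(26/5) + (1/3)·(15/2) + (1/3)·(7) = 197/30.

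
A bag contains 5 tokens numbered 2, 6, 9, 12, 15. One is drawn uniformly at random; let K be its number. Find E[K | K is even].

P(K is even) = 3/5.
Σ over the event: 2·1/5 + 6·1/5 + 12·1/5 = 4.
E[K | K is even] = (4) / (3/5) = 20/3.

20/3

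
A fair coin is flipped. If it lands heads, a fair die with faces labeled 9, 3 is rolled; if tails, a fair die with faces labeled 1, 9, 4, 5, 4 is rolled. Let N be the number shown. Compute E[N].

E[N | heads] = (9+3)/2 = 6.
E[N | tails] = (1+9+4+5+4)/5 = 23/5.
By the law of total expectation,
E[N] = (1/2)·(6) + (1/2)·(23/5) = 53/10.

53/10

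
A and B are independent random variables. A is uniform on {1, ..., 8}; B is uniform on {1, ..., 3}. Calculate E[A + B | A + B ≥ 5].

68/9

P(A + B ≥ 5) = 3/4.
Summing (A+B)·P(x,y) over outcomes with A + B ≥ 5 gives 17/3.
E[A + B | A + B ≥ 5] = (17/3) / (3/4) = 68/9.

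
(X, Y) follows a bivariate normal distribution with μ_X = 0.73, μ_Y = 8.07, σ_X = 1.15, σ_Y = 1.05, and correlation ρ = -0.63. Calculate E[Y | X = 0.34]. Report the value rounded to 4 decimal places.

For a bivariate normal, E[Y | X=x] = μ_Y + ρ·(σ_Y/σ_X)·(x − μ_X).
E[Y | X=0.34] = 8.07 + (-0.63)·(1.05/1.15)·(0.34 − (0.73)) = 8.07 + (-0.57522)·(-0.39) = 8.2943.

8.2943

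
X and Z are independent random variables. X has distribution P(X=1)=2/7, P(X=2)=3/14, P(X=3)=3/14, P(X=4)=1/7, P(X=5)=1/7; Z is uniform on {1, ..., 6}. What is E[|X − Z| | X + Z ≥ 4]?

P(X + Z ≥ 4) = 73/84.
Summing |X−Z|·P(x,y) over outcomes with X + Z ≥ 4 gives 51/28.
E[|X − Z| | X + Z ≥ 4] = (51/28) / (73/84) = 153/73.

153/73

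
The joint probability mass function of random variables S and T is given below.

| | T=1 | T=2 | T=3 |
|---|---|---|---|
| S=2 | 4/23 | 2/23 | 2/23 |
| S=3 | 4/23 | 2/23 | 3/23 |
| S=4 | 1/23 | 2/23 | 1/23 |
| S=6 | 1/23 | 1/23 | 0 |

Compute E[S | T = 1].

P(T = 1) = 10/23.
Summing S·P(S=x,T=y) over the conditioning event gives 30/23.
E[S | T = 1] = (30/23) / (10/23) = 3.

3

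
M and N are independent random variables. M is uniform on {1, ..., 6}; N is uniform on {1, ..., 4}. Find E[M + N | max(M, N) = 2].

Outcomes with max(M, N) = 2: (1,2), (2,1), (2,2), each with probability 1/24.
E[M + N | max(M, N) = 2] = (3 + 3 + 4) / 3 = 10/3.

10/3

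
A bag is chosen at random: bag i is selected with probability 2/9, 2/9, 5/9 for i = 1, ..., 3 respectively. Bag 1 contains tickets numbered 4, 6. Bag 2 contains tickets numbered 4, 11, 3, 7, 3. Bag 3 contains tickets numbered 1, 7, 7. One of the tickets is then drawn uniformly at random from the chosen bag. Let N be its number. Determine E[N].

E[N | bag 1] = (4+6)/2 = 5.
E[N | bag 2] = (4+11+3+7+3)/5 = 28/5.
E[N | bag 3] = (1+7+7)/3 = 5.
E[N] = (2/9)·(5) + (2/9)·(28/5) + (5/9)·(5) = 77/15.

77/15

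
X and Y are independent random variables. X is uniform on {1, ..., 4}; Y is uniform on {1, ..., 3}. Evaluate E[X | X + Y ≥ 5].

Outcomes with X + Y ≥ 5: (2,3), (3,2), (3,3), (4,1), (4,2), (4,3), each with probability 1/12.
E[X | X + Y ≥ 5] = (2 + 3 + 3 + 4 + 4 + 4) / 6 = 10/3.

10/3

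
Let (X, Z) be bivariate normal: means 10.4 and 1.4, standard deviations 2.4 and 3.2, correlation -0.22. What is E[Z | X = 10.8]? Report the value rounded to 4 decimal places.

1.2827

For a bivariate normal, E[Z | X=x] = μ_Z + ρ·(σ_Z/σ_X)·(x − μ_X).
E[Z | X=10.8] = 1.4 + (-0.22)·(3.2/2.4)·(10.8 − (10.4)) = 1.4 + (-0.29333)·(0.4) = 1.2827.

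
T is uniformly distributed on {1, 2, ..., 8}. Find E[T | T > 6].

Given T > 6, T is equally likely to be any of {7, 8}.
E[T | T > 6] = (7 + 8) / 2 = 15/2.

15/2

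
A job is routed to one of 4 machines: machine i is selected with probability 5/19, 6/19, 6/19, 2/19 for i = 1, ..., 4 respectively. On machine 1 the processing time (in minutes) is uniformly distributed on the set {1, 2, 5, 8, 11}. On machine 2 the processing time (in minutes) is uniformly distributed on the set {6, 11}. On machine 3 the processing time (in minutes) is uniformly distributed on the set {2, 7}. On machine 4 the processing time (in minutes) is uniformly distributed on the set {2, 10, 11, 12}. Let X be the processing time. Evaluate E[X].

245/38

E[X | machine 1] = (1+2+5+8+11)/5 = 27/5.
E[X | machine 2] = (6+11)/2 = 17/2.
E[X | machine 3] = (2+7)/2 = 9/2.
E[X | machine 4] = (2+10+11+12)/4 = 35/4.
E[X] = (5/19)·(27/5) + (6/19)·(17/2) + (6/19)·(9/2) + (2/19)·(35/4) = 245/38.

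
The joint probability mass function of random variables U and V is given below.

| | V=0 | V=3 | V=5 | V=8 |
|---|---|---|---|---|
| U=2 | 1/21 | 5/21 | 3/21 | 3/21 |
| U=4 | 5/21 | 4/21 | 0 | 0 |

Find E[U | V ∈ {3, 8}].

8/3

P(V ∈ {3, 8}) = 4/7.
Σ U·P over the event = 2·(5/21) + 2·(3/21) + 4·(4/21) = 32/21.
E[U | V ∈ {3, 8}] = (32/21) / (4/7) = 8/3.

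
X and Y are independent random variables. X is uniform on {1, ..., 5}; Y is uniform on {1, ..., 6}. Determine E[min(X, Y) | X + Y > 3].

P(X + Y > 3) = 9/10.
Summing min(X,Y)·P(x,y) over outcomes with X + Y > 3 gives 67/30.
E[min(X, Y) | X + Y > 3] = (67/30) / (9/10) = 67/27.

67/27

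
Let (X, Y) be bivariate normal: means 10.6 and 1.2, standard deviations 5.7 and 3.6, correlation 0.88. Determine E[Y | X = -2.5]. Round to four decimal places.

The regression of Y on X has slope ρ·σ_Y/σ_X and passes through (μ_X, μ_Y).
E[Y | X=-2.5] = 1.2 + (0.88)·(3.6/5.7)·(-2.5 − (10.6)) = 1.2 + (0.55579)·(-13.1) = -6.0808.

-6.0808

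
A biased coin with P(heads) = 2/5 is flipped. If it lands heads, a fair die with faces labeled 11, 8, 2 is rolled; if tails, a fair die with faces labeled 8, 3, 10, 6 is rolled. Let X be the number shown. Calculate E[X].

E[X | heads] = (11+8+2)/3 = 7.
E[X | tails] = (8+3+10+6)/4 = 27/4.
E[X] = (2/5)·(7) + (3/5)·(27/4) = 137/20.

137/20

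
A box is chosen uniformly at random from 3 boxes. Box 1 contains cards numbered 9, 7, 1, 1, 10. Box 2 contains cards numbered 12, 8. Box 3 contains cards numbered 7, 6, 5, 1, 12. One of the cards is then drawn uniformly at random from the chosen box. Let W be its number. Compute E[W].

E[W | box 1] = (9+7+1+1+10)/5 = 28/5.
E[W | box 2] = (12+8)/2 = 10.
E[W | box 3] = (7+6+5+1+12)/5 = 31/5.
E[W] = (1/3)·(28/5) + (1/3)·(10) + (1/3)·(31/5) = 109/15.

109/15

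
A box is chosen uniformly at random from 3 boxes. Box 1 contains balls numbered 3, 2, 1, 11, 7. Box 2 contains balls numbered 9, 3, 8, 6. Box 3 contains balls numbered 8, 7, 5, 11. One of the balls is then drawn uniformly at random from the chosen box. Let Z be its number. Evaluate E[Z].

E[Z | box 1] = (3+2+1+11+7)/5 = 24/5.
E[Z | box 2] = (9+3+8+6)/4 = 13/2.
E[Z | box 3] = (8+7+5+11)/4 = 31/4.
By the law of total expectation,
E[Z] = (1/3)·(24/5) + (1/3)·(13/2) + (1/3)·(31/4) = 127/20.

127/20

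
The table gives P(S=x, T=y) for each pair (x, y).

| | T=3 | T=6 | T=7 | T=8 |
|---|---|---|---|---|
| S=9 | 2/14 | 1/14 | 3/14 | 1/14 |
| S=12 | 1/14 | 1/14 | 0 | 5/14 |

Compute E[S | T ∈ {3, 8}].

P(T ∈ {3, 8}) = 9/14.
Σ S·P over the event = 9·(2/14) + 9·(1/14) + 12·(1/14) + 12·(5/14) = 99/14.
E[S | T ∈ {3, 8}] = (99/14) / (9/14) = 11.

11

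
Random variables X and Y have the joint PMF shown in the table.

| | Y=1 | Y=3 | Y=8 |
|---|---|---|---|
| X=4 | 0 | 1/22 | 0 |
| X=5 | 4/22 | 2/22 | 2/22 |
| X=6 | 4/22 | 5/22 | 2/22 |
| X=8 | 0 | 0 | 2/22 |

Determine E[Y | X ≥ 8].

8

P(X ≥ 8) = 1/11.
Σ Y·P over the event = 8·(2/22) = 8/11.
E[Y | X ≥ 8] = (8/11) / (1/11) = 8.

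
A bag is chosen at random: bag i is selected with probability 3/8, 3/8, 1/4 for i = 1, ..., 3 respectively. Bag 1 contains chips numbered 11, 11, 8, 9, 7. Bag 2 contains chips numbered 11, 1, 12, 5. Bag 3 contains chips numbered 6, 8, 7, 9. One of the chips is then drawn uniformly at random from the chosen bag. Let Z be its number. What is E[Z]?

1287/160

E[Z | bag 1] = (11+11+8+9+7)/5 = 46/5.
E[Z | bag 2] = (11+1+12+5)/4 = 29/4.
E[Z | bag 3] = (6+8+7+9)/4 = 15/2.
By the law of total expectation,
E[Z] = (3/8)·(46/5) + (3/8)·(29/4) + (1/4)·(15/2) = 1287/160.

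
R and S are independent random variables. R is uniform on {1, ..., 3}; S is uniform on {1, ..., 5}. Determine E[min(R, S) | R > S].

P(R > S) = 1/5.
Summing min(R,S)·P(x,y) over outcomes with R > S gives 4/15.
E[min(R, S) | R > S] = (4/15) / (1/5) = 4/3.

4/3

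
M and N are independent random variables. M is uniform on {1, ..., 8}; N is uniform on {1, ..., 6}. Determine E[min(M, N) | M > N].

77/27

P(M > N) = 9/16.
Summing min(M,N)·P(x,y) over outcomes with M > N gives 77/48.
E[min(M, N) | M > N] = (77/48) / (9/16) = 77/27.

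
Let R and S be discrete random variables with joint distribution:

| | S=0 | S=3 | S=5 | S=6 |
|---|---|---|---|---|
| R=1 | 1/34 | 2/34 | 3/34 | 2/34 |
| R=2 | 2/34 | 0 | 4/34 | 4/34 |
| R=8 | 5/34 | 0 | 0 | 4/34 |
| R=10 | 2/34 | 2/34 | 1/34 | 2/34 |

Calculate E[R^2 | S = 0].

P(S = 0) = 5/17.
Summing R^2·P(R=x,S=y) over the conditioning event gives 529/34.
E[R^2 | S = 0] = (529/34) / (5/17) = 529/10.

529/10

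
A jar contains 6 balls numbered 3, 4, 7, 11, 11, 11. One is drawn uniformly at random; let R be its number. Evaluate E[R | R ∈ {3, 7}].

5

P(R ∈ {3, 7}) = 1/3.
Σ over the event: 3·1/6 + 7·1/6 = 5/3.
E[R | R ∈ {3, 7}] = (5/3) / (1/3) = 5.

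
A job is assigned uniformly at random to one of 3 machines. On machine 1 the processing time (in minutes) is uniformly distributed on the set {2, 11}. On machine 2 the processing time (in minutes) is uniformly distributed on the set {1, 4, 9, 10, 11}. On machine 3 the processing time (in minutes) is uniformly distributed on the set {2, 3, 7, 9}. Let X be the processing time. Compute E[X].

25/4

E[X | machine 1] = (2+11)/2 = 13/2.
E[X | machine 2] = (1+4+9+10+11)/5 = 7.
E[X | machine 3] = (2+3+7+9)/4 = 21/4.
E[X] = (1/3)·(13/2) + (1/3)·(7) + (1/3)·(21/4) = 25/4.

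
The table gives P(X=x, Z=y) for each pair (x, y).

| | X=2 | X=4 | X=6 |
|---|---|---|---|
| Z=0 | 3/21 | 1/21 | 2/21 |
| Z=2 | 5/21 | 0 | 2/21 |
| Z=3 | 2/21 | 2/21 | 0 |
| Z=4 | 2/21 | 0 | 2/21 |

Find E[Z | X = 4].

P(X = 4) = 1/7.
Σ Z·P over the event = 0·(1/21) + 3·(2/21) = 2/7.
E[Z | X = 4] = (2/7) / (1/7) = 2.

2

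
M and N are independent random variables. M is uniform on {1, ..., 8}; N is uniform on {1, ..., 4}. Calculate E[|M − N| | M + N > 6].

P(M + N > 6) = 9/16.
Summing |M−N|·P(x,y) over outcomes with M + N > 6 gives 31/16.
E[|M − N| | M + N > 6] = (31/16) / (9/16) = 31/9.

31/9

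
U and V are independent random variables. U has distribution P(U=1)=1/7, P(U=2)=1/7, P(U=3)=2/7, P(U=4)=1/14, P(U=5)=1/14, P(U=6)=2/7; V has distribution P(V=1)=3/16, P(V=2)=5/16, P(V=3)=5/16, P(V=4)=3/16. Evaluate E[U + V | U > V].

910/131

P(U > V) = 131/224.
Summing (U+V)·P(x,y) over outcomes with U > V gives 65/16.
E[U + V | U > V] = (65/16) / (131/224) = 910/131.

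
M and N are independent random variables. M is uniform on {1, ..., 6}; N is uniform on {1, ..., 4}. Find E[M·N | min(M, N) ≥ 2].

12

P(min(M, N) ≥ 2) = 5/8.
Summing MN·P(x,y) over outcomes with min(M, N) ≥ 2 gives 15/2.
E[M·N | min(M, N) ≥ 2] = (15/2) / (5/8) = 12.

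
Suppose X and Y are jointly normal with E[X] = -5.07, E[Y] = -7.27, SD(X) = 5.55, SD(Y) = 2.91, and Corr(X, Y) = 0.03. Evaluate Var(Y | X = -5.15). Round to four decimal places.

Var(Y | X=x) = (1 − ρ²)·σ_Y².
Var(Y | X=-5.15) = (2.91)²·(1 − (0.03)²) = 8.4681·0.9991 = 8.4605.

8.4605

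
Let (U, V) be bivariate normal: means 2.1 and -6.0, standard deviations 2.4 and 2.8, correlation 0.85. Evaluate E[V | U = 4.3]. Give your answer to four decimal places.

-3.8183

The regression of V on U has slope ρ·σ_V/σ_U and passes through (μ_U, μ_V).
E[V | U=4.3] = -6.0 + (0.85)·(2.8/2.4)·(4.3 − (2.1)) = -6.0 + (0.99167)·(2.2) = -3.8183.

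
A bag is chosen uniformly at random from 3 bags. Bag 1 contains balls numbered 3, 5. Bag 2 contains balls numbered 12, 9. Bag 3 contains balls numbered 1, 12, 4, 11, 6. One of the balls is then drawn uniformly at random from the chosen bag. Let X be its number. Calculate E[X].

E[X | bag 1] = (3+5)/2 = 4.
E[X | bag 2] = (12+9)/2 = 21/2.
E[X | bag 3] = (1+12+4+11+6)/5 = 34/5.
E[X] = (1/3)·(4) + (1/3)·(21/2) + (1/3)·(34/5) = 71/10.

71/10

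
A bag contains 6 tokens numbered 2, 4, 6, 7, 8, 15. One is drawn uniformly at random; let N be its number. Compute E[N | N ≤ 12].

P(N ≤ 12) = 5/6.
Σ over the event: 2·1/6 + 4·1/6 + 6·1/6 + 7·1/6 + 8·1/6 = 9/2.
E[N | N ≤ 12] = (9/2) / (5/6) = 27/5.

27/5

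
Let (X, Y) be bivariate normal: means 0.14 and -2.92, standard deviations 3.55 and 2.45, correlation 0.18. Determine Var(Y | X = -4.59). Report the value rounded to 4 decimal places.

For a bivariate normal, Var(Y | X=x) = σ_Y²(1 − ρ²).
Var(Y | X=-4.59) = (2.45)²·(1 − (0.18)²) = 6.0025·0.9676 = 5.8080.

5.8080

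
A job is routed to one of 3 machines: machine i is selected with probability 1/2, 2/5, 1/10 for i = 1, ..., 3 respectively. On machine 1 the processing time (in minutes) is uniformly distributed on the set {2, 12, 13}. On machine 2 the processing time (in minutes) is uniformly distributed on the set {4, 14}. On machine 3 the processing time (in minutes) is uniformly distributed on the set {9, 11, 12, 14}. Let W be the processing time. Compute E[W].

E[W | machine 1] = (2+12+13)/3 = 9.
E[W | machine 2] = (4+14)/2 = 9.
E[W | machine 3] = (9+11+12+14)/4 = 23/2.
By the law of total expectation,
E[W] = (1/2)·(9) + (2/5)·(9) + (1/10)·(23/2) = 37/4.

37/4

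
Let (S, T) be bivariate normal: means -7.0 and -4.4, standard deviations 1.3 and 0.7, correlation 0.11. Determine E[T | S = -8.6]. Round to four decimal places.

For a bivariate normal, E[T | S=x] = μ_T + ρ·(σ_T/σ_S)·(x − μ_S).
E[T | S=-8.6] = -4.4 + (0.11)·(0.7/1.3)·(-8.6 − (-7.0)) = -4.4 + (0.059231)·(-1.6) = -4.4948.

-4.4948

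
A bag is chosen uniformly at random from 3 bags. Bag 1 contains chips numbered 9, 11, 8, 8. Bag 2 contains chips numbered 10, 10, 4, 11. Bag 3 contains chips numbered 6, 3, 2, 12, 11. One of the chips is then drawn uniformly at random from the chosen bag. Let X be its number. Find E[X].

491/60

E[X | bag 1] = (9+11+8+8)/4 = 9.
E[X | bag 2] = (10+10+4+11)/4 = 35/4.
E[X | bag 3] = (6+3+2+12+11)/5 = 34/5.
E[X] = (1/3)·(9) + (1/3)·(35/4) + (1/3)·(34/5) = 491/60.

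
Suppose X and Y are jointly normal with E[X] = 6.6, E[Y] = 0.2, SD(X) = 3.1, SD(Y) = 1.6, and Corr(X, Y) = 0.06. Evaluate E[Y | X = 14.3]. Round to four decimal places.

0.4385

The regression of Y on X has slope ρ·σ_Y/σ_X and passes through (μ_X, μ_Y).
E[Y | X=14.3] = 0.2 + (0.06)·(1.6/3.1)·(14.3 − (6.6)) = 0.2 + (0.030968)·(7.7) = 0.4385.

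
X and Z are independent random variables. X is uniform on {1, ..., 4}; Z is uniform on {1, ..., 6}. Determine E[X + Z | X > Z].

P(X > Z) = 1/4.
Summing (X+Z)·P(x,y) over outcomes with X > Z gives 5/4.
E[X + Z | X > Z] = (5/4) / (1/4) = 5.

5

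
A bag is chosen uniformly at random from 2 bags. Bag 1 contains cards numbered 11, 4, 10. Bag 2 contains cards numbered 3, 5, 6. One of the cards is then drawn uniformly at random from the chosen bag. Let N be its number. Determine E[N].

E[N | bag 1] = (11+4+10)/3 = 25/3.
E[N | bag 2] = (3+5+6)/3 = 14/3.
By the law of total expectation,
E[N] = (1/2)·(25/3) + (1/2)·(14/3) = 13/2.

13/2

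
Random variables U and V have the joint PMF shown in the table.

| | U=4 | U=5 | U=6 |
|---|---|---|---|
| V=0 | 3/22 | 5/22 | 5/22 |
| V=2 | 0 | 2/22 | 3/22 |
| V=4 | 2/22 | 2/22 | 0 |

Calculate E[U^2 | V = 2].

158/5

P(V = 2) = 5/22.
Σ U^2·P over the event = 25·(2/22) + 36·(3/22) = 79/11.
E[U^2 | V = 2] = (79/11) / (5/22) = 158/5.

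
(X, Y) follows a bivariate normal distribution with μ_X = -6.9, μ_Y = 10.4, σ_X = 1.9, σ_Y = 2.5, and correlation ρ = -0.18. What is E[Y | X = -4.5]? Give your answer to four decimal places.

9.8316

E[Y | X=x] = μ_Y + ρ(σ_Y/σ_X)(x − μ_X) for jointly normal variables.
E[Y | X=-4.5] = 10.4 + (-0.18)·(2.5/1.9)·(-4.5 − (-6.9)) = 10.4 + (-0.23684)·(2.4) = 9.8316.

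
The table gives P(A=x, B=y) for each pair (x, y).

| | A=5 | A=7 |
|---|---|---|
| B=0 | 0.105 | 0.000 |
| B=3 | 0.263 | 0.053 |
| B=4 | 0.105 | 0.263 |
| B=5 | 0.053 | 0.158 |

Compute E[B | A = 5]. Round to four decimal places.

P(A = 5) = 0.526.
Summing B·P(A=x,B=y) over the conditioning event gives 1.474.
E[B | A = 5] = (1.474) / (0.526) = 2.8023.

2.8023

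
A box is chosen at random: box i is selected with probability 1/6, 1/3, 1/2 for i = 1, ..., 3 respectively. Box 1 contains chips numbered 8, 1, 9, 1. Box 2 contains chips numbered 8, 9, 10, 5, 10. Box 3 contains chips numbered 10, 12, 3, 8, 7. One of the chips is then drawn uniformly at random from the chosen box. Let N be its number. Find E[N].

911/120

E[N | box 1] = (8+1+9+1)/4 = 19/4.
E[N | box 2] = (8+9+10+5+10)/5 = 42/5.
E[N | box 3] = (10+12+3+8+7)/5 = 8.
By the law of total expectation,
E[N] = (1/6)·(19/4) + (1/3)·(42/5) + (1/2)·(8) = 911/120.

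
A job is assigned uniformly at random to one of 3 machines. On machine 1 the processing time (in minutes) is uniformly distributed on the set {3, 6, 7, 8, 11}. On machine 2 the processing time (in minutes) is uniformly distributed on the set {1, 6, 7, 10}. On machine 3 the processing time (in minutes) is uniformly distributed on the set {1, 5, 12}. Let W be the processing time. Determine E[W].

E[W | machine 1] = (3+6+7+8+11)/5 = 7.
E[W | machine 2] = (1+6+7+10)/4 = 6.
E[W | machine 3] = (1+5+12)/3 = 6.
E[W] = (1/3)·(7) + (1/3)·(6) + (1/3)·(6) = 19/3.

19/3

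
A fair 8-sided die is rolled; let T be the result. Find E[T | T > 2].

Given T > 2, T is equally likely to be any of {3, 4, 5, 6, 7, 8}.
E[T | T > 2] = (3 + 4 + 5 + 6 + 7 + 8) / 6 = 11/2.

11/2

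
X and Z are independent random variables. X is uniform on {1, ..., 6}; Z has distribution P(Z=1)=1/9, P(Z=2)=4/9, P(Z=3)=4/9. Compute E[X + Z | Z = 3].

P(Z = 3) = 4/9.
Summing (X+Z)·P(x,y) over outcomes with Z = 3 gives 26/9.
E[X + Z | Z = 3] = (26/9) / (4/9) = 13/2.

13/2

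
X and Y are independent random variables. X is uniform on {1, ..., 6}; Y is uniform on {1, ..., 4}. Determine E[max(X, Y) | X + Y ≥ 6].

67/14

P(X + Y ≥ 6) = 7/12.
Summing max(X,Y)·P(x,y) over outcomes with X + Y ≥ 6 gives 67/24.
E[max(X, Y) | X + Y ≥ 6] = (67/24) / (7/12) = 67/14.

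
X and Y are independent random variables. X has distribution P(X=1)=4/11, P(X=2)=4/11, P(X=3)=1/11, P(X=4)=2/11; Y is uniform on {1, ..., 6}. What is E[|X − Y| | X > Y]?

P(X > Y) = 2/11.
Summing |X−Y|·P(x,y) over outcomes with X > Y gives 19/66.
E[|X − Y| | X > Y] = (19/66) / (2/11) = 19/12.

19/12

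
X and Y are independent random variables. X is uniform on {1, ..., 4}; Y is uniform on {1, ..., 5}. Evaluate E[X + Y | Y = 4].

13/2

Outcomes with Y = 4: (1,4), (2,4), (3,4), (4,4), each with probability 1/20.
E[X + Y | Y = 4] = (5 + 6 + 7 + 8) / 4 = 13/2.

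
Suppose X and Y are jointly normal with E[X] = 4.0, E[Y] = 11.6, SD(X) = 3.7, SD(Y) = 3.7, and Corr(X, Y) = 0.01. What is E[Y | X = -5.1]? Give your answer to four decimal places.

The regression of Y on X has slope ρ·σ_Y/σ_X and passes through (μ_X, μ_Y).
E[Y | X=-5.1] = 11.6 + (0.01)·(3.7/3.7)·(-5.1 − (4.0)) = 11.6 + (0.01)·(-9.1) = 11.5090.

11.5090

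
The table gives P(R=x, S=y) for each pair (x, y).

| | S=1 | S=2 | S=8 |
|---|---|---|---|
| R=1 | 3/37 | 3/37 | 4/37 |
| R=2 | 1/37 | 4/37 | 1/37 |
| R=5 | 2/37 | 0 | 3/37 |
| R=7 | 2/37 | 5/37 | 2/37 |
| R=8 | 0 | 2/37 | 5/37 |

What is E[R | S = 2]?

P(S = 2) = 14/37.
Σ R·P over the event = 1·(3/37) + 2·(4/37) + 7·(5/37) + 8·(2/37) = 62/37.
E[R | S = 2] = (62/37) / (14/37) = 31/7.

31/7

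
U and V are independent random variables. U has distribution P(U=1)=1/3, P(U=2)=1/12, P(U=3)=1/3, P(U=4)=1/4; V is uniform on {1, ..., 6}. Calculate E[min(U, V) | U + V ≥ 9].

P(U + V ≥ 9) = 5/36.
Summing min(U,V)·P(x,y) over outcomes with U + V ≥ 9 gives 1/2.
E[min(U, V) | U + V ≥ 9] = (1/2) / (5/36) = 18/5.

18/5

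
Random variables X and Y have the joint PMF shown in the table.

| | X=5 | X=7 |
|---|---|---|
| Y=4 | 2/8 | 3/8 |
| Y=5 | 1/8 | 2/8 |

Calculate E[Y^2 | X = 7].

P(X = 7) = 5/8.
Σ Y^2·P over the event = 16·(3/8) + 25·(2/8) = 49/4.
E[Y^2 | X = 7] = (49/4) / (5/8) = 98/5.

98/5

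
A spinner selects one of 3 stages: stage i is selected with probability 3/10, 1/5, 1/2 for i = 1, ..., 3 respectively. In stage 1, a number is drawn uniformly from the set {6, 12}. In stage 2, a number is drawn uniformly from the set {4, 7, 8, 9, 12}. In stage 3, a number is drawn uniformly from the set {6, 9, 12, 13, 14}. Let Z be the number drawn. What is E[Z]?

97/10

E[Z | stage 1] = (6+12)/2 = 9.
E[Z | stage 2] = (4+7+8+9+12)/5 = 8.
E[Z | stage 3] = (6+9+12+13+14)/5 = 54/5.
E[Z] = (3/10)·(9) + (1/5)·(8) + (1/2)·(54/5) = 97/10.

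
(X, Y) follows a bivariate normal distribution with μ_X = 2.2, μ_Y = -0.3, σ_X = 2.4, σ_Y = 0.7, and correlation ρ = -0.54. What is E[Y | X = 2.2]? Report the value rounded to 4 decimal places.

-0.3000

For a bivariate normal, E[Y | X=x] = μ_Y + ρ·(σ_Y/σ_X)·(x − μ_X).
E[Y | X=2.2] = -0.3 + (-0.54)·(0.7/2.4)·(2.2 − (2.2)) = -0.3 + (-0.1575)·(0) = -0.3000.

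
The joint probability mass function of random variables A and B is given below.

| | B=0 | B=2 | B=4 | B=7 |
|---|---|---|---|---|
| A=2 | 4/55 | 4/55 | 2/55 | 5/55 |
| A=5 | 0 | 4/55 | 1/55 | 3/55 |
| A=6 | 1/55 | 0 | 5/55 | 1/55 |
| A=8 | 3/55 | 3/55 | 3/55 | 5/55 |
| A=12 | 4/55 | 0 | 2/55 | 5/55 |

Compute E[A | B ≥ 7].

131/19

P(B ≥ 7) = 19/55.
Summing A·P(A=x,B=y) over the conditioning event gives 131/55.
E[A | B ≥ 7] = (131/55) / (19/55) = 131/19.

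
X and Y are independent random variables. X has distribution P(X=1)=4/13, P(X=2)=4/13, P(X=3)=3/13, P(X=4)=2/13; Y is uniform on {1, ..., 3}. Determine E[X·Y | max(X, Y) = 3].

90/17

P(max(X, Y) = 3) = 17/39.
Summing XY·P(x,y) over outcomes with max(X, Y) = 3 gives 30/13.
E[X·Y | max(X, Y) = 3] = (30/13) / (17/39) = 90/17.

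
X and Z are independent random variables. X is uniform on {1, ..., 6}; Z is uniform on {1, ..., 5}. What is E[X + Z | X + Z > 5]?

P(X + Z > 5) = 2/3.
Summing (X+Z)·P(x,y) over outcomes with X + Z > 5 gives 31/6.
E[X + Z | X + Z > 5] = (31/6) / (2/3) = 31/4.

31/4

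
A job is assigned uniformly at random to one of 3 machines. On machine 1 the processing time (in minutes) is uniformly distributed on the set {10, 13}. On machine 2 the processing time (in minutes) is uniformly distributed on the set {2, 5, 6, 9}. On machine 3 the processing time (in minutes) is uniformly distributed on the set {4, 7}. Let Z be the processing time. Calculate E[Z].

15/2

E[Z | machine 1] = (10+13)/2 = 23/2.
E[Z | machine 2] = (2+5+6+9)/4 = 11/2.
E[Z | machine 3] = (4+7)/2 = 11/2.
By the law of total expectation,
E[Z] = (1/3)·(23/2) + (1/3)·(11/2) + (1/3)·(11/2) = 15/2.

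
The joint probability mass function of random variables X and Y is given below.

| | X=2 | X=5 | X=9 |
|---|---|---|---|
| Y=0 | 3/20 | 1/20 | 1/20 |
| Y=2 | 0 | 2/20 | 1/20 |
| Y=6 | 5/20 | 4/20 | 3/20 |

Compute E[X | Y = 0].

4

P(Y = 0) = 1/4.
Σ X·P over the event = 2·(3/20) + 5·(1/20) + 9·(1/20) = 1.
E[X | Y = 0] = (1) / (1/4) = 4.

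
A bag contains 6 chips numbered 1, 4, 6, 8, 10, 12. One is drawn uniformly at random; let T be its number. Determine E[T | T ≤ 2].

P(T ≤ 2) = 1/6.
Σ over the event: 1·1/6 = 1/6.
E[T | T ≤ 2] = (1/6) / (1/6) = 1.

1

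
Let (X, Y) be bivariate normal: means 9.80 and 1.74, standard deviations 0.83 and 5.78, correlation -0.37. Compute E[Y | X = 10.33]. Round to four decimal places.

E[Y | X=x] = μ_Y + ρ(σ_Y/σ_X)(x − μ_X) for jointly normal variables.
E[Y | X=10.33] = 1.74 + (-0.37)·(5.78/0.83)·(10.33 − (9.80)) = 1.74 + (-2.5766)·(0.53) = 0.3744.

0.3744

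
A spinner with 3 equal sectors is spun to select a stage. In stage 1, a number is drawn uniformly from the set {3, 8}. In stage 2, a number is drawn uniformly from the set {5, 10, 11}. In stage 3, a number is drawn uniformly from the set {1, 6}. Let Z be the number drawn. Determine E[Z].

53/9

E[Z | stage 1] = (3+8)/2 = 11/2.
E[Z | stage 2] = (5+10+11)/3 = 26/3.
E[Z | stage 3] = (1+6)/2 = 7/2.
By the law of total expectation,
E[Z] = (1/3)·(11/2) + (1/3)·(26/3) + (1/3)·(7/2) = 53/9.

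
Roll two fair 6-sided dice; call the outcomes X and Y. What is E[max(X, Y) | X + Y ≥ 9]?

Outcomes with X + Y ≥ 9: (3,6), (4,5), (4,6), (5,4), (5,5), (5,6), (6,3), (6,4), (6,5), (6,6), each with probability 1/36.
E[max(X, Y) | X + Y ≥ 9] = (6 + 5 + 6 + 5 + 5 + 6 + 6 + 6 + 6 + 6) / 10 = 57/10.

57/10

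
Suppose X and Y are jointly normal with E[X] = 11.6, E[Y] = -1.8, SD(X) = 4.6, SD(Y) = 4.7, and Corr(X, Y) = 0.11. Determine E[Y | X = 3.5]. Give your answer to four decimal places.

E[Y | X=x] = μ_Y + ρ(σ_Y/σ_X)(x − μ_X) for jointly normal variables.
E[Y | X=3.5] = -1.8 + (0.11)·(4.7/4.6)·(3.5 − (11.6)) = -1.8 + (0.11239)·(-8.1) = -2.7104.

-2.7104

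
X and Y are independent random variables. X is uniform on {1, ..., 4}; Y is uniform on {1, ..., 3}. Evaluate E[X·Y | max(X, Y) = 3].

27/5

Outcomes with max(X, Y) = 3: (1,3), (2,3), (3,1), (3,2), (3,3), each with probability 1/12.
E[X·Y | max(X, Y) = 3] = (3 + 6 + 3 + 6 + 9) / 5 = 27/5.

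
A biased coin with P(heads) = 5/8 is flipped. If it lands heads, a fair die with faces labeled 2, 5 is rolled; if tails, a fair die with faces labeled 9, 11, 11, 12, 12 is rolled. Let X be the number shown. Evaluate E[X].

E[X | heads] = (2+5)/2 = 7/2.
E[X | tails] = (9+11+11+12+12)/5 = 11.
E[X] = (5/8)·(7/2) + (3/8)·(11) = 101/16.

101/16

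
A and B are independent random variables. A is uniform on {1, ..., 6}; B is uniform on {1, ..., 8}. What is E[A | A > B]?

P(A > B) = 5/16.
Summing A·P(x,y) over outcomes with A > B gives 35/24.
E[A | A > B] = (35/24) / (5/16) = 14/3.

14/3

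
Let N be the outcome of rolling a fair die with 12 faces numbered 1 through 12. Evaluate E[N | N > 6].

19/2

Given N > 6, N is equally likely to be any of {7, 8, 9, 10, 11, 12}.
E[N | N > 6] = (7 + 8 + 9 + 10 + 11 + 12) / 6 = 19/2.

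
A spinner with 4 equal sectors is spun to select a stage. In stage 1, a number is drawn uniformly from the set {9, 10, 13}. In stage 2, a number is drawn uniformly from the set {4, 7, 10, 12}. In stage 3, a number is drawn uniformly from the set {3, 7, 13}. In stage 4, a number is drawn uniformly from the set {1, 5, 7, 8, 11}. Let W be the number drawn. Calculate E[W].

E[W | stage 1] = (9+10+13)/3 = 32/3.
E[W | stage 2] = (4+7+10+12)/4 = 33/4.
E[W | stage 3] = (3+7+13)/3 = 23/3.
E[W | stage 4] = (1+5+7+8+11)/5 = 32/5.
E[W] = (1/4)·(32/3) + (1/4)·(33/4) + (1/4)·(23/3) + (1/4)·(32/5) = 1979/240.

1979/240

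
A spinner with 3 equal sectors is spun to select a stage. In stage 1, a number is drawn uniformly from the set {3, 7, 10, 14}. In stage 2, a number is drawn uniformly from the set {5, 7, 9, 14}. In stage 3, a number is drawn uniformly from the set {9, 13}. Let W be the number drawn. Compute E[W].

E[W | stage 1] = (3+7+10+14)/4 = 17/2.
E[W | stage 2] = (5+7+9+14)/4 = 35/4.
E[W | stage 3] = (9+13)/2 = 11.
E[W] = (1/3)·(17/2) + (1/3)·(35/4) + (1/3)·(11) = 113/12.

113/12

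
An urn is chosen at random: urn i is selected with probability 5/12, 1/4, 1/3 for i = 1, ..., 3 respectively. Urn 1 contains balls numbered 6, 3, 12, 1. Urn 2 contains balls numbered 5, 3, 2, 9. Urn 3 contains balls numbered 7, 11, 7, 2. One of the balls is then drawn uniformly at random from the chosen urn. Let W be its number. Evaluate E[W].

E[W | urn 1] = (6+3+12+1)/4 = 11/2.
E[W | urn 2] = (5+3+2+9)/4 = 19/4.
E[W | urn 3] = (7+11+7+2)/4 = 27/4.
E[W] = (5/12)·(11/2) + (1/4)·(19/4) + (1/3)·(27/4) = 275/48.

275/48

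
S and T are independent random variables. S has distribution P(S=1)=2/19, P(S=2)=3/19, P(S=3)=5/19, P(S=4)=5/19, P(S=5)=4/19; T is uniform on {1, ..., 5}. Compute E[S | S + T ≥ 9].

P(S + T ≥ 9) = 13/95.
Summing S·P(x,y) over outcomes with S + T ≥ 9 gives 12/19.
E[S | S + T ≥ 9] = (12/19) / (13/95) = 60/13.

60/13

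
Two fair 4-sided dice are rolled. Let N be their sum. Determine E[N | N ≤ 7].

P(N ≤ 7) = 15/16.
Σ over the event: 2·1/16 + 3·1/8 + 4·3/16 + 5·1/4 + 6·3/16 + 7·1/8 = 9/2.
E[N | N ≤ 7] = (9/2) / (15/16) = 24/5.

24/5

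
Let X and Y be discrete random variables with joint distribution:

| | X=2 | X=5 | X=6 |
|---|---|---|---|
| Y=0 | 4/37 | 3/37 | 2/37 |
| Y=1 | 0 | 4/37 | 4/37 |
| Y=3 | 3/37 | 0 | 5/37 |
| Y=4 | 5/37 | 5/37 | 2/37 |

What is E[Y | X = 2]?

P(X = 2) = 12/37.
Summing Y·P(X=x,Y=y) over the conditioning event gives 29/37.
E[Y | X = 2] = (29/37) / (12/37) = 29/12.

29/12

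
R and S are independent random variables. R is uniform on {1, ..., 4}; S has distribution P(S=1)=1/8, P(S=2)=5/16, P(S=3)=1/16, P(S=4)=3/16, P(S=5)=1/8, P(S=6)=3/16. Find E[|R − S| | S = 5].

5/2

P(S = 5) = 1/8.
Summing |R−S|·P(x,y) over outcomes with S = 5 gives 5/16.
E[|R − S| | S = 5] = (5/16) / (1/8) = 5/2.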